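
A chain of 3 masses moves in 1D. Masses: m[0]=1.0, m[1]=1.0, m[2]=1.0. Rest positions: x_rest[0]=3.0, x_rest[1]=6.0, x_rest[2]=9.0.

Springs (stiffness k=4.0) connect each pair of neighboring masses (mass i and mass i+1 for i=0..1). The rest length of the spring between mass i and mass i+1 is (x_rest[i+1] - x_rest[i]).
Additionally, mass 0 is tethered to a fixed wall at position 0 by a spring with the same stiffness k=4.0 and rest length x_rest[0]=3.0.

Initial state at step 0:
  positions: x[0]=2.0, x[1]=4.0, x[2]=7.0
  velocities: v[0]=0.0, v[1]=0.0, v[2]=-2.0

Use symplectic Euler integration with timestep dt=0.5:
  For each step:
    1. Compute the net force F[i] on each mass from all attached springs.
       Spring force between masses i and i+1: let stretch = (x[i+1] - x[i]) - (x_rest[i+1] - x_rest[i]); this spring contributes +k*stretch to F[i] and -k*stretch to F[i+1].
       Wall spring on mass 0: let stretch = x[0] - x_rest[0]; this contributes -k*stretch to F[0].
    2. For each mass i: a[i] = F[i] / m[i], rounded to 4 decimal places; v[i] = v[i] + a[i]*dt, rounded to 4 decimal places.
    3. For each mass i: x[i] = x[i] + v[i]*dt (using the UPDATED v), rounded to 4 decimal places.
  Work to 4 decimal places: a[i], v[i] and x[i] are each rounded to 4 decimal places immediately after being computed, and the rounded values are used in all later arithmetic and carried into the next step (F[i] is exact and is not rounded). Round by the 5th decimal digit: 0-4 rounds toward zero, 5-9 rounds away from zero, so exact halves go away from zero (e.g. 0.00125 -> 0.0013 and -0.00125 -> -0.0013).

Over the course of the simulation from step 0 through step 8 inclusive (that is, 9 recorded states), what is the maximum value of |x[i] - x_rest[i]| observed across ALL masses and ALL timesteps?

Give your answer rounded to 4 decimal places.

Step 0: x=[2.0000 4.0000 7.0000] v=[0.0000 0.0000 -2.0000]
Step 1: x=[2.0000 5.0000 6.0000] v=[0.0000 2.0000 -2.0000]
Step 2: x=[3.0000 4.0000 7.0000] v=[2.0000 -2.0000 2.0000]
Step 3: x=[2.0000 5.0000 8.0000] v=[-2.0000 2.0000 2.0000]
Step 4: x=[2.0000 6.0000 9.0000] v=[0.0000 2.0000 2.0000]
Step 5: x=[4.0000 6.0000 10.0000] v=[4.0000 0.0000 2.0000]
Step 6: x=[4.0000 8.0000 10.0000] v=[0.0000 4.0000 0.0000]
Step 7: x=[4.0000 8.0000 11.0000] v=[0.0000 0.0000 2.0000]
Step 8: x=[4.0000 7.0000 12.0000] v=[0.0000 -2.0000 2.0000]
Max displacement = 3.0000

Answer: 3.0000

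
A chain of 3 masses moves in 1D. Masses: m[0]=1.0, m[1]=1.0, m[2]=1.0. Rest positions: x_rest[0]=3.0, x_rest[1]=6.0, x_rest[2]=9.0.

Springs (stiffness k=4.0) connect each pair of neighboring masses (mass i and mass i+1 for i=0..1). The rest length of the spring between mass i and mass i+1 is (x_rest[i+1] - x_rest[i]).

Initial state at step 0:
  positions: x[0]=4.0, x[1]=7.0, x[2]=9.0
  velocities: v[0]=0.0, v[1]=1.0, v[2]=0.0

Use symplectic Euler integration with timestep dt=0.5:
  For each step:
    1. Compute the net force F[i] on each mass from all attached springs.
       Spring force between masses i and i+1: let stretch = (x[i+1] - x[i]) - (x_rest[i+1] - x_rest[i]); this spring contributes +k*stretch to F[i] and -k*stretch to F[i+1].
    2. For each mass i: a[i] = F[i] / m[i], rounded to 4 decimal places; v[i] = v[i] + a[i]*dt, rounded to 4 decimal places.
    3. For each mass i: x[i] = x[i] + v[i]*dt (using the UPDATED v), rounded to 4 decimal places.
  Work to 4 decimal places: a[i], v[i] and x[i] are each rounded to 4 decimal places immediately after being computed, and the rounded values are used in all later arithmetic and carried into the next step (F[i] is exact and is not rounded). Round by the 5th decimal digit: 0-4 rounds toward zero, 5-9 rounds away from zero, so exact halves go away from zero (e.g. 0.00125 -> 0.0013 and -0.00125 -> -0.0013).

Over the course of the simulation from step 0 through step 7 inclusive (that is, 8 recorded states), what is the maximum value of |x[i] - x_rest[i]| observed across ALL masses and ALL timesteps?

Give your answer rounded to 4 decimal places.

Step 0: x=[4.0000 7.0000 9.0000] v=[0.0000 1.0000 0.0000]
Step 1: x=[4.0000 6.5000 10.0000] v=[0.0000 -1.0000 2.0000]
Step 2: x=[3.5000 7.0000 10.5000] v=[-1.0000 1.0000 1.0000]
Step 3: x=[3.5000 7.5000 10.5000] v=[0.0000 1.0000 0.0000]
Step 4: x=[4.5000 7.0000 10.5000] v=[2.0000 -1.0000 0.0000]
Step 5: x=[5.0000 7.5000 10.0000] v=[1.0000 1.0000 -1.0000]
Step 6: x=[5.0000 8.0000 10.0000] v=[0.0000 1.0000 0.0000]
Step 7: x=[5.0000 7.5000 11.0000] v=[0.0000 -1.0000 2.0000]
Max displacement = 2.0000

Answer: 2.0000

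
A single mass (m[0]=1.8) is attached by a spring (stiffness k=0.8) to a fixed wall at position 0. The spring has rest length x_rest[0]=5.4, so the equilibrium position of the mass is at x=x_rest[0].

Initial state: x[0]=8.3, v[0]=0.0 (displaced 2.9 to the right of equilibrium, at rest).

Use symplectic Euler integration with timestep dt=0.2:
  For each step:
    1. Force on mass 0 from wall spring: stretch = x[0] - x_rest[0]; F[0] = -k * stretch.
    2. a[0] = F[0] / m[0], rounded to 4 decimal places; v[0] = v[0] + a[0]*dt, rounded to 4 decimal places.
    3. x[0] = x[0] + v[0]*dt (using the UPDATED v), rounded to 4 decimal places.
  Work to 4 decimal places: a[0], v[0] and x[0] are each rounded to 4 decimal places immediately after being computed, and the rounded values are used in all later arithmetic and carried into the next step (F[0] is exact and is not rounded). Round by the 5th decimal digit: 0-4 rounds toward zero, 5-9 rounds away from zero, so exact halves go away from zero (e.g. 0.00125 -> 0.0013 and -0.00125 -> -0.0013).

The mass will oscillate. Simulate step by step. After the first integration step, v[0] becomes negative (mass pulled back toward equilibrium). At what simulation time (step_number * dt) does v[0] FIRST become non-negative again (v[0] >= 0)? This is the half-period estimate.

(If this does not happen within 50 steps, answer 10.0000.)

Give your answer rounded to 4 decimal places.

Step 0: x=[8.3000] v=[0.0000]
Step 1: x=[8.2484] v=[-0.2578]
Step 2: x=[8.1462] v=[-0.5110]
Step 3: x=[7.9952] v=[-0.7551]
Step 4: x=[7.7980] v=[-0.9858]
Step 5: x=[7.5582] v=[-1.1990]
Step 6: x=[7.2800] v=[-1.3908]
Step 7: x=[6.9684] v=[-1.5579]
Step 8: x=[6.6289] v=[-1.6973]
Step 9: x=[6.2676] v=[-1.8065]
Step 10: x=[5.8909] v=[-1.8836]
Step 11: x=[5.5055] v=[-1.9272]
Step 12: x=[5.1182] v=[-1.9366]
Step 13: x=[4.7359] v=[-1.9116]
Step 14: x=[4.3654] v=[-1.8526]
Step 15: x=[4.0133] v=[-1.7606]
Step 16: x=[3.6858] v=[-1.6373]
Step 17: x=[3.3888] v=[-1.4849]
Step 18: x=[3.1276] v=[-1.3061]
Step 19: x=[2.9068] v=[-1.1041]
Step 20: x=[2.7303] v=[-0.8825]
Step 21: x=[2.6013] v=[-0.6452]
Step 22: x=[2.5220] v=[-0.3964]
Step 23: x=[2.4939] v=[-0.1406]
Step 24: x=[2.5174] v=[0.1177]
First v>=0 after going negative at step 24, time=4.8000

Answer: 4.8000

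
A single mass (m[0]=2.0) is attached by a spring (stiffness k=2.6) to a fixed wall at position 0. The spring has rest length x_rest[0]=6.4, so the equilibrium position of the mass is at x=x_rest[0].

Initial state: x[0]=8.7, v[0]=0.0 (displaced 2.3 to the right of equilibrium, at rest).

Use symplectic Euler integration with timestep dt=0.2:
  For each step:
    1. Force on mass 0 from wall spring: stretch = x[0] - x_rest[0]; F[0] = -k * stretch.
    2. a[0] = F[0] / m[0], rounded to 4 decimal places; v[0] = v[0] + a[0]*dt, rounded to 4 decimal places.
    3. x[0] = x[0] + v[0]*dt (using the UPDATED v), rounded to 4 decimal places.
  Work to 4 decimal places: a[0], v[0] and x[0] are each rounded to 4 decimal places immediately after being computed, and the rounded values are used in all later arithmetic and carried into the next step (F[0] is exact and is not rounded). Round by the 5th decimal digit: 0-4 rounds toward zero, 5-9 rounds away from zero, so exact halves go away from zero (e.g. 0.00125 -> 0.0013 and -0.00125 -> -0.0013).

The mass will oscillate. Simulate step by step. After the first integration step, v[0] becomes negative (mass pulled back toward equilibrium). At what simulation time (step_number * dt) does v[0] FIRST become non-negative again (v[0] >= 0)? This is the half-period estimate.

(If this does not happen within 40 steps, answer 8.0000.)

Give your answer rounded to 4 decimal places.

Step 0: x=[8.7000] v=[0.0000]
Step 1: x=[8.5804] v=[-0.5980]
Step 2: x=[8.3474] v=[-1.1649]
Step 3: x=[8.0132] v=[-1.6712]
Step 4: x=[7.5951] v=[-2.0906]
Step 5: x=[7.1148] v=[-2.4013]
Step 6: x=[6.5974] v=[-2.5871]
Step 7: x=[6.0697] v=[-2.6384]
Step 8: x=[5.5592] v=[-2.5525]
Step 9: x=[5.0924] v=[-2.3339]
Step 10: x=[4.6936] v=[-1.9939]
Step 11: x=[4.3836] v=[-1.5502]
Step 12: x=[4.1784] v=[-1.0259]
Step 13: x=[4.0887] v=[-0.4483]
Step 14: x=[4.1192] v=[0.1526]
First v>=0 after going negative at step 14, time=2.8000

Answer: 2.8000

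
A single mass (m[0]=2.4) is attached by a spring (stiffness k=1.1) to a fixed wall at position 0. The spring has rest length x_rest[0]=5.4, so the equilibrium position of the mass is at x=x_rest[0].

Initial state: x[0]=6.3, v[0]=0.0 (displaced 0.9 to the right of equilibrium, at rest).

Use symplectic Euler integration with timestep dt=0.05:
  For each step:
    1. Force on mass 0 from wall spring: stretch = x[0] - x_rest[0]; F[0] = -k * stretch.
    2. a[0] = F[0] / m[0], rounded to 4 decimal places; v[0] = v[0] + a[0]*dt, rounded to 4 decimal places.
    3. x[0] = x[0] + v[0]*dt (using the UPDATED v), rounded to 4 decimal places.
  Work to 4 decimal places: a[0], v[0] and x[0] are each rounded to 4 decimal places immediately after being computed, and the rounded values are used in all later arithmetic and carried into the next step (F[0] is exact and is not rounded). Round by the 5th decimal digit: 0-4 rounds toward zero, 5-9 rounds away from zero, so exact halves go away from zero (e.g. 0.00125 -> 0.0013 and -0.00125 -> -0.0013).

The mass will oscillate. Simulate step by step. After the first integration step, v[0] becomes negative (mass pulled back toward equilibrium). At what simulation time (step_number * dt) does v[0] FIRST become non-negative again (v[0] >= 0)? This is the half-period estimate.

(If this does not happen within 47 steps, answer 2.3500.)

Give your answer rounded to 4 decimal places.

Answer: 2.3500

Derivation:
Step 0: x=[6.3000] v=[0.0000]
Step 1: x=[6.2990] v=[-0.0206]
Step 2: x=[6.2969] v=[-0.0412]
Step 3: x=[6.2938] v=[-0.0618]
Step 4: x=[6.2897] v=[-0.0823]
Step 5: x=[6.2846] v=[-0.1027]
Step 6: x=[6.2785] v=[-0.1230]
Step 7: x=[6.2713] v=[-0.1431]
Step 8: x=[6.2631] v=[-0.1631]
Step 9: x=[6.2540] v=[-0.1829]
Step 10: x=[6.2439] v=[-0.2025]
Step 11: x=[6.2328] v=[-0.2218]
Step 12: x=[6.2208] v=[-0.2409]
Step 13: x=[6.2078] v=[-0.2597]
Step 14: x=[6.1939] v=[-0.2782]
Step 15: x=[6.1791] v=[-0.2964]
Step 16: x=[6.1634] v=[-0.3143]
Step 17: x=[6.1468] v=[-0.3318]
Step 18: x=[6.1294] v=[-0.3489]
Step 19: x=[6.1111] v=[-0.3656]
Step 20: x=[6.0920] v=[-0.3819]
Step 21: x=[6.0721] v=[-0.3978]
Step 22: x=[6.0514] v=[-0.4132]
Step 23: x=[6.0300] v=[-0.4281]
Step 24: x=[6.0079] v=[-0.4425]
Step 25: x=[5.9851] v=[-0.4564]
Step 26: x=[5.9616] v=[-0.4698]
Step 27: x=[5.9375] v=[-0.4827]
Step 28: x=[5.9128] v=[-0.4950]
Step 29: x=[5.8875] v=[-0.5068]
Step 30: x=[5.8616] v=[-0.5180]
Step 31: x=[5.8352] v=[-0.5286]
Step 32: x=[5.8083] v=[-0.5386]
Step 33: x=[5.7809] v=[-0.5480]
Step 34: x=[5.7531] v=[-0.5567]
Step 35: x=[5.7249] v=[-0.5648]
Step 36: x=[5.6963] v=[-0.5722]
Step 37: x=[5.6674] v=[-0.5790]
Step 38: x=[5.6381] v=[-0.5851]
Step 39: x=[5.6086] v=[-0.5906]
Step 40: x=[5.5788] v=[-0.5954]
Step 41: x=[5.5488] v=[-0.5995]
Step 42: x=[5.5187] v=[-0.6029]
Step 43: x=[5.4884] v=[-0.6056]
Step 44: x=[5.4580] v=[-0.6076]
Step 45: x=[5.4276] v=[-0.6089]
Step 46: x=[5.3971] v=[-0.6095]
Step 47: x=[5.3666] v=[-0.6094]
v[0] did not become non-negative within 47 steps; using fallback time=2.3500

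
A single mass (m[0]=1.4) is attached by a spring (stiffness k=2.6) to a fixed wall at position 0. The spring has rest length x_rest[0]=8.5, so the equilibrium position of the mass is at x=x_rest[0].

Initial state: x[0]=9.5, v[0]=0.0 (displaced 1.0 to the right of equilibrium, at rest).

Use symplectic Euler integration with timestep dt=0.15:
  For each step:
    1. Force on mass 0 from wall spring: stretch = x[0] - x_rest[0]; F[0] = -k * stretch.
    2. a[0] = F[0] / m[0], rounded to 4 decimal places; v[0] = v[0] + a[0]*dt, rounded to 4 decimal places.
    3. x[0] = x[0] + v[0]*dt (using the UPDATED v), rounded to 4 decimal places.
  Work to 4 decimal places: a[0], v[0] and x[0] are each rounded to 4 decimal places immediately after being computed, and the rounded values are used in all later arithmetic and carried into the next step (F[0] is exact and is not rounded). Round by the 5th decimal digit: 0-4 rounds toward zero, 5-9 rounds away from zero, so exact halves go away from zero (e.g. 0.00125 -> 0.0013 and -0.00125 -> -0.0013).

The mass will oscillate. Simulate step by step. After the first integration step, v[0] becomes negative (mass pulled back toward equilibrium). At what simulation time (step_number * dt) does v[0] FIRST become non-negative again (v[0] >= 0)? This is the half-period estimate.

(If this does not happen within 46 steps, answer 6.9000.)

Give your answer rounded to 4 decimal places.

Answer: 2.4000

Derivation:
Step 0: x=[9.5000] v=[0.0000]
Step 1: x=[9.4582] v=[-0.2786]
Step 2: x=[9.3764] v=[-0.5455]
Step 3: x=[9.2580] v=[-0.7896]
Step 4: x=[9.1079] v=[-1.0008]
Step 5: x=[8.9324] v=[-1.1702]
Step 6: x=[8.7388] v=[-1.2907]
Step 7: x=[8.5352] v=[-1.3572]
Step 8: x=[8.3302] v=[-1.3670]
Step 9: x=[8.1322] v=[-1.3197]
Step 10: x=[7.9496] v=[-1.2172]
Step 11: x=[7.7900] v=[-1.0639]
Step 12: x=[7.6601] v=[-0.8661]
Step 13: x=[7.5653] v=[-0.6321]
Step 14: x=[7.5095] v=[-0.3717]
Step 15: x=[7.4951] v=[-0.0958]
Step 16: x=[7.5227] v=[0.1841]
First v>=0 after going negative at step 16, time=2.4000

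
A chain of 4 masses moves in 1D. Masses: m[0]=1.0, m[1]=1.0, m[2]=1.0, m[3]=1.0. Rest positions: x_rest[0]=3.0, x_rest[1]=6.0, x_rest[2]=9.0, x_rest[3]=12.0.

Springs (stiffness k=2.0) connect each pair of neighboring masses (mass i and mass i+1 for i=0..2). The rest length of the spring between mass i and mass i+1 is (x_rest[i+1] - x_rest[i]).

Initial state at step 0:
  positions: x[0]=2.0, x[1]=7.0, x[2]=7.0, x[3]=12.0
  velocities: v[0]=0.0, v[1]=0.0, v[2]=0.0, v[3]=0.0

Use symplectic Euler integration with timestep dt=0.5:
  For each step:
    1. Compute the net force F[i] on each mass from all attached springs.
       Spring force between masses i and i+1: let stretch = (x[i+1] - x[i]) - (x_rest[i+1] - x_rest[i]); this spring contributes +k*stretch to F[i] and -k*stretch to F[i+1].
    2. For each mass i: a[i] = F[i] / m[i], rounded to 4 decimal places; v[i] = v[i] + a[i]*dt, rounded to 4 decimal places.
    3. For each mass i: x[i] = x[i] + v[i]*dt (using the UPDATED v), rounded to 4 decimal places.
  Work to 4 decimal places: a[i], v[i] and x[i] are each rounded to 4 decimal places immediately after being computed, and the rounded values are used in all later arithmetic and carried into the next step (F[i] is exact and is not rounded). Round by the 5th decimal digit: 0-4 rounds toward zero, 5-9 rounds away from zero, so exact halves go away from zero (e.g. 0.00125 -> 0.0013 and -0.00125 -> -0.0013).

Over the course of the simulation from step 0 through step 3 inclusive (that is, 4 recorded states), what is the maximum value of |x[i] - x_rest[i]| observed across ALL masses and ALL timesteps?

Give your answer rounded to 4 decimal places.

Step 0: x=[2.0000 7.0000 7.0000 12.0000] v=[0.0000 0.0000 0.0000 0.0000]
Step 1: x=[3.0000 4.5000 9.5000 11.0000] v=[2.0000 -5.0000 5.0000 -2.0000]
Step 2: x=[3.2500 3.7500 10.2500 10.7500] v=[0.5000 -1.5000 1.5000 -0.5000]
Step 3: x=[2.2500 6.0000 8.0000 11.7500] v=[-2.0000 4.5000 -4.5000 2.0000]
Max displacement = 2.2500

Answer: 2.2500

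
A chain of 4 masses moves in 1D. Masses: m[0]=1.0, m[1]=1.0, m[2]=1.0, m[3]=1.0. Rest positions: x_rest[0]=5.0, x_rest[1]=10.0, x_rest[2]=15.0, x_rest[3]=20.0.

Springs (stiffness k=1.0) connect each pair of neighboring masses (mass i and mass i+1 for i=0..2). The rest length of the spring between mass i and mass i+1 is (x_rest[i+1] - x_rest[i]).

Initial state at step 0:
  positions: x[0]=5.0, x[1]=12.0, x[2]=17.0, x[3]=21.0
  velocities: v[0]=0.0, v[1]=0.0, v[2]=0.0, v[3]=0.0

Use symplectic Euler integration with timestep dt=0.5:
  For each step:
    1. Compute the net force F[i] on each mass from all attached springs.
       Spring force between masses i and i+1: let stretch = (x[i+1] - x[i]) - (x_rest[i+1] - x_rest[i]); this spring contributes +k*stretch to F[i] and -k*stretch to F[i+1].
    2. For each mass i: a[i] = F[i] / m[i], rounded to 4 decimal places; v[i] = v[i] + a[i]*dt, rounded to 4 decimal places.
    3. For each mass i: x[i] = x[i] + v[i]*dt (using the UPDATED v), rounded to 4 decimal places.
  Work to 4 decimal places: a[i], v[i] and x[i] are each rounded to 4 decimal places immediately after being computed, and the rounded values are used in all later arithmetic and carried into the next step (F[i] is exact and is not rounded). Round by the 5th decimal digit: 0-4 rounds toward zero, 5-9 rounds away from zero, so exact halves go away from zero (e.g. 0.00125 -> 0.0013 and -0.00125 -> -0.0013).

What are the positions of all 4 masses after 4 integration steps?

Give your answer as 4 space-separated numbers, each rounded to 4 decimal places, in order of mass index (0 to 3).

Step 0: x=[5.0000 12.0000 17.0000 21.0000] v=[0.0000 0.0000 0.0000 0.0000]
Step 1: x=[5.5000 11.5000 16.7500 21.2500] v=[1.0000 -1.0000 -0.5000 0.5000]
Step 2: x=[6.2500 10.8125 16.3125 21.6250] v=[1.5000 -1.3750 -0.8750 0.7500]
Step 3: x=[6.8907 10.3594 15.8281 21.9219] v=[1.2813 -0.9063 -0.9688 0.5938]
Step 4: x=[7.1486 10.4063 15.5000 21.9454] v=[0.5157 0.0937 -0.6563 0.0469]

Answer: 7.1486 10.4063 15.5000 21.9454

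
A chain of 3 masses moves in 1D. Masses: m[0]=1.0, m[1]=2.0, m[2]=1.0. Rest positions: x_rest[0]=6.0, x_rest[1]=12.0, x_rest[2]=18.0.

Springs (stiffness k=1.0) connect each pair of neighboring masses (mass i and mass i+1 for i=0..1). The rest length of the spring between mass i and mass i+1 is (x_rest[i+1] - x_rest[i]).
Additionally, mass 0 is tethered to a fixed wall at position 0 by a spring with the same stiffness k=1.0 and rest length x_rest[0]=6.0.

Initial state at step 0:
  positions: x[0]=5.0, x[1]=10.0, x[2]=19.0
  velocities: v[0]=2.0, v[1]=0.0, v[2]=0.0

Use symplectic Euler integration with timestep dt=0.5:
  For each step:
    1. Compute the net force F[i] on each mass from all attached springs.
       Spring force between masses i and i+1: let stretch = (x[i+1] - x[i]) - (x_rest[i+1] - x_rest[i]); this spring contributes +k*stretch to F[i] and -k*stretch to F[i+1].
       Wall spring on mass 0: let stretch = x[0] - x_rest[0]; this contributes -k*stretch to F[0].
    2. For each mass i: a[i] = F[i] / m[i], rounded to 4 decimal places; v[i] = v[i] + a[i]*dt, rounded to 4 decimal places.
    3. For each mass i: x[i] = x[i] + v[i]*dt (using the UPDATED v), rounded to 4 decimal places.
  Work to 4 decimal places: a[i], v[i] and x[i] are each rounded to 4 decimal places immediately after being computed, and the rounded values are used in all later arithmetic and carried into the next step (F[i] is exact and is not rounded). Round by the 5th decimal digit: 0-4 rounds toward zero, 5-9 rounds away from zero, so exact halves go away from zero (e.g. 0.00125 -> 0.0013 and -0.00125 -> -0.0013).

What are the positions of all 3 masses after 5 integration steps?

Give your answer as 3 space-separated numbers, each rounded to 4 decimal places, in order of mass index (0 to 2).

Answer: 6.5011 13.4032 15.9137

Derivation:
Step 0: x=[5.0000 10.0000 19.0000] v=[2.0000 0.0000 0.0000]
Step 1: x=[6.0000 10.5000 18.2500] v=[2.0000 1.0000 -1.5000]
Step 2: x=[6.6250 11.4063 17.0625] v=[1.2500 1.8125 -2.3750]
Step 3: x=[6.7891 12.4220 15.9610] v=[0.3282 2.0313 -2.2031]
Step 4: x=[6.6642 13.1759 15.4747] v=[-0.2499 1.5078 -0.9726]
Step 5: x=[6.5011 13.4032 15.9137] v=[-0.3262 0.4546 0.8780]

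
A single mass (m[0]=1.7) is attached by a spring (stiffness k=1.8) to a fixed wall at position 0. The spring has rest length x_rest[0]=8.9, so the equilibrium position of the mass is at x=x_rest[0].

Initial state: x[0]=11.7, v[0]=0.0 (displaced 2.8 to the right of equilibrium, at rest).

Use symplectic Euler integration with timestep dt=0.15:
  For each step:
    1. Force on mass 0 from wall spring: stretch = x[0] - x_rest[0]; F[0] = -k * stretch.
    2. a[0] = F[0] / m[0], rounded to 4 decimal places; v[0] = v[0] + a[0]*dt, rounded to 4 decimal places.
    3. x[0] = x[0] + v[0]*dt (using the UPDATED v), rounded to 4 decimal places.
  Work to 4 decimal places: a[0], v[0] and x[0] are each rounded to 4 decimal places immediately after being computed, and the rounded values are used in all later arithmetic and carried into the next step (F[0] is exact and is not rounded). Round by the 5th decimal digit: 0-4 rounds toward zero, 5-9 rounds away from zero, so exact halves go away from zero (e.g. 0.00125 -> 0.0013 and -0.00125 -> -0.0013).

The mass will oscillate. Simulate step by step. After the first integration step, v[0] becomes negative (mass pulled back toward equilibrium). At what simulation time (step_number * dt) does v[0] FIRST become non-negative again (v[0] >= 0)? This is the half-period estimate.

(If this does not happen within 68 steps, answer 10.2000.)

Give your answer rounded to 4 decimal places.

Answer: 3.1500

Derivation:
Step 0: x=[11.7000] v=[0.0000]
Step 1: x=[11.6333] v=[-0.4447]
Step 2: x=[11.5015] v=[-0.8788]
Step 3: x=[11.3077] v=[-1.2920]
Step 4: x=[11.0565] v=[-1.6744]
Step 5: x=[10.7540] v=[-2.0169]
Step 6: x=[10.4073] v=[-2.3114]
Step 7: x=[10.0247] v=[-2.5508]
Step 8: x=[9.6153] v=[-2.7294]
Step 9: x=[9.1889] v=[-2.8430]
Step 10: x=[8.7556] v=[-2.8889]
Step 11: x=[8.3257] v=[-2.8660]
Step 12: x=[7.9095] v=[-2.7748]
Step 13: x=[7.5169] v=[-2.6175]
Step 14: x=[7.1572] v=[-2.3978]
Step 15: x=[6.8391] v=[-2.1210]
Step 16: x=[6.5700] v=[-1.7937]
Step 17: x=[6.3565] v=[-1.4236]
Step 18: x=[6.2036] v=[-1.0196]
Step 19: x=[6.1149] v=[-0.5914]
Step 20: x=[6.0925] v=[-0.1491]
Step 21: x=[6.1370] v=[0.2968]
First v>=0 after going negative at step 21, time=3.1500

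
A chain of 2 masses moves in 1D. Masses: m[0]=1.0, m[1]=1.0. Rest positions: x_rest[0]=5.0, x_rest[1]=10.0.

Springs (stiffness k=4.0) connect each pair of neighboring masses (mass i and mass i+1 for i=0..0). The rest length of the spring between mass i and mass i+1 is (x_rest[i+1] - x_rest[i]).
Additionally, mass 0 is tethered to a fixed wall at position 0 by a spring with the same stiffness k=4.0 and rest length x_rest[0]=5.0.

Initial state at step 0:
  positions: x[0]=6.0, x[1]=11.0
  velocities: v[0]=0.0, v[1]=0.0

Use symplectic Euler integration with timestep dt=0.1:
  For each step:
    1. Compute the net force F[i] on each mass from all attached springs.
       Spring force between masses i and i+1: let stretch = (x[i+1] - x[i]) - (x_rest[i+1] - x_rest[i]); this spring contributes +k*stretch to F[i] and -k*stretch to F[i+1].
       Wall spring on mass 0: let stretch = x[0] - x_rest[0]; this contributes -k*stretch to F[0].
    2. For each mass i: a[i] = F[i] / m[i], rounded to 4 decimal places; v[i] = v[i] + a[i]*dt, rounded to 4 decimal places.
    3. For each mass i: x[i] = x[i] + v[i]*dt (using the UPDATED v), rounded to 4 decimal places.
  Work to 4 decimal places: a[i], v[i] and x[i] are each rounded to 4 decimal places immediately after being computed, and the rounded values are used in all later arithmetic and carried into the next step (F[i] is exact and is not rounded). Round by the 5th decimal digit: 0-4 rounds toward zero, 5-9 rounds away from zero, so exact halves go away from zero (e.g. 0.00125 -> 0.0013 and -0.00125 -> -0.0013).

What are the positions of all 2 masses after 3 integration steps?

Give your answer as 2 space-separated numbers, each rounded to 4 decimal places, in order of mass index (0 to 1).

Answer: 5.7757 10.9922

Derivation:
Step 0: x=[6.0000 11.0000] v=[0.0000 0.0000]
Step 1: x=[5.9600 11.0000] v=[-0.4000 0.0000]
Step 2: x=[5.8832 10.9984] v=[-0.7680 -0.0160]
Step 3: x=[5.7757 10.9922] v=[-1.0752 -0.0621]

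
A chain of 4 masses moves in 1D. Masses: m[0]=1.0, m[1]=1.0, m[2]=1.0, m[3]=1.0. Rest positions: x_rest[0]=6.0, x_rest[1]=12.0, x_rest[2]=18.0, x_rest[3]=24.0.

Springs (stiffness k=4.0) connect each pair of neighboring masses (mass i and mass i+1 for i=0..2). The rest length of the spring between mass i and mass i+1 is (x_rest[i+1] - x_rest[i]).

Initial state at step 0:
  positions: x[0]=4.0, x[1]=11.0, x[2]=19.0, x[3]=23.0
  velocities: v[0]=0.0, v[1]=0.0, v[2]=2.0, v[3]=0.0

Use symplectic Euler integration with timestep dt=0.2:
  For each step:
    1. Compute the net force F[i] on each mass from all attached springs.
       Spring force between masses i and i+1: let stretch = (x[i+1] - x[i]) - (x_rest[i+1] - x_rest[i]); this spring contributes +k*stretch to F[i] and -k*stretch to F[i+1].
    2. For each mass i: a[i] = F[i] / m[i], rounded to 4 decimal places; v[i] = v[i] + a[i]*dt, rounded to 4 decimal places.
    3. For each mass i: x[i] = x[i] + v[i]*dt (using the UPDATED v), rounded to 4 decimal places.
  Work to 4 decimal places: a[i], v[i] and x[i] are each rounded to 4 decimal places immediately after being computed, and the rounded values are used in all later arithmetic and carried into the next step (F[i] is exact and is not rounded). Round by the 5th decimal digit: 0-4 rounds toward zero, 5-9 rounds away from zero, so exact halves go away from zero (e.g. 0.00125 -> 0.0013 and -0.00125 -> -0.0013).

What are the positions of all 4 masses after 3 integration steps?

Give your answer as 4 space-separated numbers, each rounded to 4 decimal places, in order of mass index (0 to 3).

Answer: 4.9498 11.6211 17.1823 24.4469

Derivation:
Step 0: x=[4.0000 11.0000 19.0000 23.0000] v=[0.0000 0.0000 2.0000 0.0000]
Step 1: x=[4.1600 11.1600 18.7600 23.3200] v=[0.8000 0.8000 -1.2000 1.6000]
Step 2: x=[4.4800 11.4160 18.0336 23.8704] v=[1.6000 1.2800 -3.6320 2.7520]
Step 3: x=[4.9498 11.6211 17.1823 24.4469] v=[2.3488 1.0253 -4.2566 2.8826]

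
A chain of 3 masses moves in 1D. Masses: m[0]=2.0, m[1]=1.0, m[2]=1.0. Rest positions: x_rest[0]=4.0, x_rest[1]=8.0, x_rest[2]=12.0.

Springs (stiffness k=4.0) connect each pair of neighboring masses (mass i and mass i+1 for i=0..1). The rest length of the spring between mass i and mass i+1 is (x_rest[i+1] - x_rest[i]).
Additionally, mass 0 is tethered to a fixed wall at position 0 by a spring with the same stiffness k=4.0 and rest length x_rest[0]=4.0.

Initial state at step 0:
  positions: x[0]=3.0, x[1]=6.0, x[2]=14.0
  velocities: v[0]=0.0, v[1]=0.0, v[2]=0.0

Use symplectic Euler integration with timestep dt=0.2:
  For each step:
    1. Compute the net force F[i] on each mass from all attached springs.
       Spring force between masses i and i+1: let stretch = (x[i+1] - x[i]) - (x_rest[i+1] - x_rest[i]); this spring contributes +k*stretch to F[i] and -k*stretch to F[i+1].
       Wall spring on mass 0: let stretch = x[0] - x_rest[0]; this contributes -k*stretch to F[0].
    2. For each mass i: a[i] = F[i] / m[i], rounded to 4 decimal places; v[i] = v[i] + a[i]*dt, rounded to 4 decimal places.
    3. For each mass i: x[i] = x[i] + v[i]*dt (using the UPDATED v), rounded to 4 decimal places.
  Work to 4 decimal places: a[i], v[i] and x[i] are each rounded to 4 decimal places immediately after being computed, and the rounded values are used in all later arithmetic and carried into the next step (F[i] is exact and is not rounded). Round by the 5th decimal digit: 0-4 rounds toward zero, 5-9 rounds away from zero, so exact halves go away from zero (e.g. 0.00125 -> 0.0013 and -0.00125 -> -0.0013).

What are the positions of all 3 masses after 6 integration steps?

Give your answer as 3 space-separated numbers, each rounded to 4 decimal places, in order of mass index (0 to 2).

Step 0: x=[3.0000 6.0000 14.0000] v=[0.0000 0.0000 0.0000]
Step 1: x=[3.0000 6.8000 13.3600] v=[0.0000 4.0000 -3.2000]
Step 2: x=[3.0640 8.0416 12.3104] v=[0.3200 6.2080 -5.2480]
Step 3: x=[3.2811 9.1698 11.2178] v=[1.0854 5.6410 -5.4630]
Step 4: x=[3.7068 9.6835 10.4375] v=[2.1284 2.5684 -3.9014]
Step 5: x=[4.3141 9.3615 10.1766] v=[3.0364 -1.6098 -1.3046]
Step 6: x=[4.9800 8.3624 10.4253] v=[3.3297 -4.9956 1.2433]

Answer: 4.9800 8.3624 10.4253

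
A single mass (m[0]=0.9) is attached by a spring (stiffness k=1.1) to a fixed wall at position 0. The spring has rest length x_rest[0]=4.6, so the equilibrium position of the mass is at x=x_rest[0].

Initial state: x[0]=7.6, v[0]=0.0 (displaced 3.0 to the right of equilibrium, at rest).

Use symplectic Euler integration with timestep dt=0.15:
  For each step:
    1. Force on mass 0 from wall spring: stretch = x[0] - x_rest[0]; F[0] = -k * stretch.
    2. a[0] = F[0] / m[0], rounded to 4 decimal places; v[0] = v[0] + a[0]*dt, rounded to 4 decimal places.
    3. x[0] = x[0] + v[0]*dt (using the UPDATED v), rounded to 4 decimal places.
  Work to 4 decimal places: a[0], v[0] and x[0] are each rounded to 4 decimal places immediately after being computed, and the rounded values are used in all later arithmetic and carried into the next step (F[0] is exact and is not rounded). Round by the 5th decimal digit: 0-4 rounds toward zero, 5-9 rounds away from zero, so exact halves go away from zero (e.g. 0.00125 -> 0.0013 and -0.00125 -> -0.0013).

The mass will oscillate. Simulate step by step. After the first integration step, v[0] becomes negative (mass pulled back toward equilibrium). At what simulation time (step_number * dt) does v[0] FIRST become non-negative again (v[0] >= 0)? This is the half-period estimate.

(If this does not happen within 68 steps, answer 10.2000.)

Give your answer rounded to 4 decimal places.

Step 0: x=[7.6000] v=[0.0000]
Step 1: x=[7.5175] v=[-0.5500]
Step 2: x=[7.3548] v=[-1.0849]
Step 3: x=[7.1163] v=[-1.5900]
Step 4: x=[6.8086] v=[-2.0513]
Step 5: x=[6.4402] v=[-2.4562]
Step 6: x=[6.0212] v=[-2.7936]
Step 7: x=[5.5631] v=[-3.0542]
Step 8: x=[5.0785] v=[-3.2308]
Step 9: x=[4.5807] v=[-3.3185]
Step 10: x=[4.0835] v=[-3.3150]
Step 11: x=[3.6005] v=[-3.2203]
Step 12: x=[3.1449] v=[-3.0371]
Step 13: x=[2.7294] v=[-2.7703]
Step 14: x=[2.3653] v=[-2.4274]
Step 15: x=[2.0626] v=[-2.0177]
Step 16: x=[1.8297] v=[-1.5525]
Step 17: x=[1.6730] v=[-1.0446]
Step 18: x=[1.5968] v=[-0.5080]
Step 19: x=[1.6032] v=[0.0426]
First v>=0 after going negative at step 19, time=2.8500

Answer: 2.8500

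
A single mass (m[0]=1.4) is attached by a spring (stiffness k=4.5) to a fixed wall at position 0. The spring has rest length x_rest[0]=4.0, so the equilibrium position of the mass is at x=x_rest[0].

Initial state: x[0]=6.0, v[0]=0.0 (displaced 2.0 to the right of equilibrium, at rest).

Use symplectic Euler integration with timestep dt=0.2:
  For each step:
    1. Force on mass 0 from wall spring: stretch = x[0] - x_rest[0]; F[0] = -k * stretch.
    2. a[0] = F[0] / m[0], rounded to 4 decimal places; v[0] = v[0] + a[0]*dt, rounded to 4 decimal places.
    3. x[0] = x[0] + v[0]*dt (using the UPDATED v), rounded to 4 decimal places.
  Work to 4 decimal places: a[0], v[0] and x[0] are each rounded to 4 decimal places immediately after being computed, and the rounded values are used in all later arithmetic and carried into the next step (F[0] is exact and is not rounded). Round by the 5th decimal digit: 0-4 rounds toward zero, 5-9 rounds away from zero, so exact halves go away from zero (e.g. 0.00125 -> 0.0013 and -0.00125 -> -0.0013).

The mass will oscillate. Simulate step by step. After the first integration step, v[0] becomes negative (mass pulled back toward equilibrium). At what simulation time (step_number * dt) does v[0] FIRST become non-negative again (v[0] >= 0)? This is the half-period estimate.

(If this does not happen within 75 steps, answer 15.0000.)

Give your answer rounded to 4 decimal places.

Step 0: x=[6.0000] v=[0.0000]
Step 1: x=[5.7429] v=[-1.2857]
Step 2: x=[5.2617] v=[-2.4061]
Step 3: x=[4.6183] v=[-3.2172]
Step 4: x=[3.8954] v=[-3.6147]
Step 5: x=[3.1859] v=[-3.5475]
Step 6: x=[2.5811] v=[-3.0241]
Step 7: x=[2.1587] v=[-2.1119]
Step 8: x=[1.9731] v=[-0.9282]
Step 9: x=[2.0481] v=[0.3748]
First v>=0 after going negative at step 9, time=1.8000

Answer: 1.8000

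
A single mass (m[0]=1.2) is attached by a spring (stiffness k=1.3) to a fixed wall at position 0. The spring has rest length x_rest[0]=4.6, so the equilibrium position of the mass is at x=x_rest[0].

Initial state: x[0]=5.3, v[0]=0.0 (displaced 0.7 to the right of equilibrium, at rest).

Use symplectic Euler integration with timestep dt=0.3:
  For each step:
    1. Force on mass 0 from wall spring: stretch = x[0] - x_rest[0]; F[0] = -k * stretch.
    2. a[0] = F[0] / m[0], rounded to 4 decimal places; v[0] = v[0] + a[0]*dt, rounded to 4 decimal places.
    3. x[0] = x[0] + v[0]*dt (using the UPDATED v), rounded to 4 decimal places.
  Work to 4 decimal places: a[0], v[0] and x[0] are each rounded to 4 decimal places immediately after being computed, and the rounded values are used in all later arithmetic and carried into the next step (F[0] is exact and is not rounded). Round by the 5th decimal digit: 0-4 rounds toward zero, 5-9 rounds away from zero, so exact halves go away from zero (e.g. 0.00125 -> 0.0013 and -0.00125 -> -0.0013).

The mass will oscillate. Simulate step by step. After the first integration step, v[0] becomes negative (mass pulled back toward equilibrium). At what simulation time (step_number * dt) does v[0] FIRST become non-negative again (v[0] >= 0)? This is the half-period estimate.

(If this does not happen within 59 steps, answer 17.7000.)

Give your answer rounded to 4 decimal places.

Answer: 3.3000

Derivation:
Step 0: x=[5.3000] v=[0.0000]
Step 1: x=[5.2318] v=[-0.2275]
Step 2: x=[5.1019] v=[-0.4329]
Step 3: x=[4.9231] v=[-0.5960]
Step 4: x=[4.7128] v=[-0.7010]
Step 5: x=[4.4915] v=[-0.7377]
Step 6: x=[4.2808] v=[-0.7025]
Step 7: x=[4.1012] v=[-0.5988]
Step 8: x=[3.9702] v=[-0.4367]
Step 9: x=[3.9006] v=[-0.2320]
Step 10: x=[3.8992] v=[-0.0047]
Step 11: x=[3.9661] v=[0.2231]
First v>=0 after going negative at step 11, time=3.3000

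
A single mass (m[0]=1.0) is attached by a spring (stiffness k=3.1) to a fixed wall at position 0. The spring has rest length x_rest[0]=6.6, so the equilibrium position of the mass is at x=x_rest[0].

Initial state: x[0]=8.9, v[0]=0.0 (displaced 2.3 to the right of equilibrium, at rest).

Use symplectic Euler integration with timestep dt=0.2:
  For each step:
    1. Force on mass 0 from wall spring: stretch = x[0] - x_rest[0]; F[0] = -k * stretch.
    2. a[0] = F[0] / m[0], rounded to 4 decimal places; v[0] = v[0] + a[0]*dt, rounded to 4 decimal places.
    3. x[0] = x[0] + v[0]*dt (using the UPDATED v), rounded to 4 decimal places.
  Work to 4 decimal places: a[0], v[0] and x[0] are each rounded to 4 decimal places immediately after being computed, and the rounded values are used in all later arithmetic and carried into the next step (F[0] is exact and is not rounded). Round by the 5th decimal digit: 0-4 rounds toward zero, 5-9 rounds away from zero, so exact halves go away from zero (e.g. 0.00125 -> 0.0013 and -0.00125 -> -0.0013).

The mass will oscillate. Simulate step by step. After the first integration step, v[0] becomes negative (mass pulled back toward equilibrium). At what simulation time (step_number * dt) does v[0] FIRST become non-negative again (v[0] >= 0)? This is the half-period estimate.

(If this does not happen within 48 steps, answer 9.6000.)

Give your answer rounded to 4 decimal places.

Step 0: x=[8.9000] v=[0.0000]
Step 1: x=[8.6148] v=[-1.4260]
Step 2: x=[8.0798] v=[-2.6752]
Step 3: x=[7.3613] v=[-3.5927]
Step 4: x=[6.5484] v=[-4.0647]
Step 5: x=[5.7419] v=[-4.0327]
Step 6: x=[5.0418] v=[-3.5007]
Step 7: x=[4.5349] v=[-2.5346]
Step 8: x=[4.2841] v=[-1.2542]
Step 9: x=[4.3204] v=[0.1817]
First v>=0 after going negative at step 9, time=1.8000

Answer: 1.8000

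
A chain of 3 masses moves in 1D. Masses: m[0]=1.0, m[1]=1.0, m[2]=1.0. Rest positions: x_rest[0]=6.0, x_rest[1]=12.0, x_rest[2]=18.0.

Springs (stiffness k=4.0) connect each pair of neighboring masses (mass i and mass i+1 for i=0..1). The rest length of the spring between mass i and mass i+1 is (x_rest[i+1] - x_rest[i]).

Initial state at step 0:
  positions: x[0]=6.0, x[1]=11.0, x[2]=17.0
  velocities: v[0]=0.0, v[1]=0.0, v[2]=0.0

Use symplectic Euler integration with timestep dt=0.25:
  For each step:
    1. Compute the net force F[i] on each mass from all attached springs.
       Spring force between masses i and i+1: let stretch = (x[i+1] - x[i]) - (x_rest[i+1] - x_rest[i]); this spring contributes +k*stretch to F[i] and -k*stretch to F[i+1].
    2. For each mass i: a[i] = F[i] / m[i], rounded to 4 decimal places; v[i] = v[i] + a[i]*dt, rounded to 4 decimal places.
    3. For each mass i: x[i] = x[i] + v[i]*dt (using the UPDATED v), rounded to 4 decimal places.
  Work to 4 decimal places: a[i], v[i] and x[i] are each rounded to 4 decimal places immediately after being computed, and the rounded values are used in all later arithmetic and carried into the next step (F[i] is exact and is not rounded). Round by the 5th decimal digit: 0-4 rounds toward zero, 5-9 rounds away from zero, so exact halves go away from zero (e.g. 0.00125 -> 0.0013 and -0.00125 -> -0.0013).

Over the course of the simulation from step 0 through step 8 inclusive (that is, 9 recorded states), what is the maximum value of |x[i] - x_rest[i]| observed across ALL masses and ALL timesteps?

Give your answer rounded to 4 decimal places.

Answer: 1.1172

Derivation:
Step 0: x=[6.0000 11.0000 17.0000] v=[0.0000 0.0000 0.0000]
Step 1: x=[5.7500 11.2500 17.0000] v=[-1.0000 1.0000 0.0000]
Step 2: x=[5.3750 11.5625 17.0625] v=[-1.5000 1.2500 0.2500]
Step 3: x=[5.0469 11.7031 17.2500] v=[-1.3125 0.5625 0.7500]
Step 4: x=[4.8828 11.5664 17.5508] v=[-0.6563 -0.5468 1.2031]
Step 5: x=[4.8896 11.2549 17.8555] v=[0.0273 -1.2460 1.2187]
Step 6: x=[4.9878 11.0022 18.0100] v=[0.3926 -1.0107 0.6181]
Step 7: x=[5.0896 10.9979 17.9126] v=[0.4070 -0.0173 -0.3897]
Step 8: x=[5.1684 11.2452 17.5865] v=[0.3153 0.9891 -1.3044]
Max displacement = 1.1172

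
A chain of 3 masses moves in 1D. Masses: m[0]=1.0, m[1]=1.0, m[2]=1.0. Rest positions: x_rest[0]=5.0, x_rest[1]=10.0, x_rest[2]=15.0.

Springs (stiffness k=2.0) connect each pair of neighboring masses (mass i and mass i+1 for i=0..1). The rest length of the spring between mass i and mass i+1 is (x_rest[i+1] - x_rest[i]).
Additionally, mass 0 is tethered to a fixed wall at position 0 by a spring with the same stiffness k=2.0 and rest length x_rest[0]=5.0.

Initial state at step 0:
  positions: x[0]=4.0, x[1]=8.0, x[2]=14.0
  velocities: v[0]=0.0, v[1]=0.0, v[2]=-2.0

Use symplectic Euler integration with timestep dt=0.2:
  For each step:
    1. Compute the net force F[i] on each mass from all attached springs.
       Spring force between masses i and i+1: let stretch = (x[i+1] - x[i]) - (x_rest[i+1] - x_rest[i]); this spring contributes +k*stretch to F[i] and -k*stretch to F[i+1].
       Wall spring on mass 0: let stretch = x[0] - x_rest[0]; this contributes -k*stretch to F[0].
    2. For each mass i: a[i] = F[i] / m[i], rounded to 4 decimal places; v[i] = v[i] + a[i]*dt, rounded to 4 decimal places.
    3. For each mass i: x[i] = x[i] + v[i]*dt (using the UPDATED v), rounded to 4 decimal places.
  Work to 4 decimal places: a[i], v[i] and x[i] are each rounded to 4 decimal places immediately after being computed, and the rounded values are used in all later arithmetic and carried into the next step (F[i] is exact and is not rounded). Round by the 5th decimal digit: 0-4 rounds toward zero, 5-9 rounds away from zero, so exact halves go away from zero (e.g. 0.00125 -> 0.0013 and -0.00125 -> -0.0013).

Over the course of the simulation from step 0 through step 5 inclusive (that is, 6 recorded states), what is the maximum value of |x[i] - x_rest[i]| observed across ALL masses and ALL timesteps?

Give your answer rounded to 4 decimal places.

Step 0: x=[4.0000 8.0000 14.0000] v=[0.0000 0.0000 -2.0000]
Step 1: x=[4.0000 8.1600 13.5200] v=[0.0000 0.8000 -2.4000]
Step 2: x=[4.0128 8.4160 13.0112] v=[0.0640 1.2800 -2.5440]
Step 3: x=[4.0568 8.6874 12.5348] v=[0.2202 1.3568 -2.3821]
Step 4: x=[4.1467 8.8961 12.1506] v=[0.4497 1.0435 -1.9211]
Step 5: x=[4.2849 8.9852 11.9060] v=[0.6908 0.4455 -1.2229]
Max displacement = 3.0940

Answer: 3.0940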